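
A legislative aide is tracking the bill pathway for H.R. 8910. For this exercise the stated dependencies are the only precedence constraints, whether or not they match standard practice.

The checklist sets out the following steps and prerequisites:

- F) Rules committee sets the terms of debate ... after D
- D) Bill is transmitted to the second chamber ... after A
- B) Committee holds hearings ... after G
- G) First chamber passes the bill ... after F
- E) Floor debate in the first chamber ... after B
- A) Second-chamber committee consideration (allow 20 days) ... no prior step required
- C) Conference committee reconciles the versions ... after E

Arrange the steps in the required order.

A has no prerequisites → A first.
D is the only step now ready → D.
Next only F has its prerequisites met → F.
G needed F, now all done → G.
Next only B has its prerequisites met → B.
E needed B, now all done → E.
C is the only step now ready → C.

A → D → F → G → B → E → C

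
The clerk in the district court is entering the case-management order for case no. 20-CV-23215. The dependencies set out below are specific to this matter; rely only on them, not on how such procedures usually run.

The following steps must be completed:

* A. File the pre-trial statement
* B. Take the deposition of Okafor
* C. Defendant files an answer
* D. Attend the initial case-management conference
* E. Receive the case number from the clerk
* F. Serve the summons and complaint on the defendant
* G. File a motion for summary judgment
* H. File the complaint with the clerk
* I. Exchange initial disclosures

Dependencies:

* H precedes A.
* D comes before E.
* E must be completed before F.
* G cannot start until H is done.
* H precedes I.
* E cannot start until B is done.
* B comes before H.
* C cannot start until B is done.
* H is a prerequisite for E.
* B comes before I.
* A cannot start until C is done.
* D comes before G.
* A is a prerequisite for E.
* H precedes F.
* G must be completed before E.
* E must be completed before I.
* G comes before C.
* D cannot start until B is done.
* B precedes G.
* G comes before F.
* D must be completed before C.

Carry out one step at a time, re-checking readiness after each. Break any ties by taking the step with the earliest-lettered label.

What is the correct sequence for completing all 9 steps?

B has no prerequisites → B first.
Now D and H have their prerequisites met. D has the earlier label, so D next.
H needed B, now all done → H.
G is the only step now ready → G.
C is the only step now ready → C.
A is the only step now ready → A.
E is the only step now ready → E.
F and I are both available; F has the earlier label → F.
Next only I has its prerequisites met → I.

B D H G C A E F I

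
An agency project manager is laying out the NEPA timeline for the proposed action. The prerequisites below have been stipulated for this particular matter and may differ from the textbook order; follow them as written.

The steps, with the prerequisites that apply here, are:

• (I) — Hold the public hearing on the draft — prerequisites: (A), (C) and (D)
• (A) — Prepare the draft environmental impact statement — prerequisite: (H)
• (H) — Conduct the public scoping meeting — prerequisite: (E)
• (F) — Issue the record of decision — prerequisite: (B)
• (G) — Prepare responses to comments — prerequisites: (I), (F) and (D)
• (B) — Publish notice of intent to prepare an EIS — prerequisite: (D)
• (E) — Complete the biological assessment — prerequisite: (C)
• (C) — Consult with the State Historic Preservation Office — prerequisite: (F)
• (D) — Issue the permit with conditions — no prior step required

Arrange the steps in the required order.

(D), (B), (F), (C), (E), (H), (A), (I), (G)

(D) is the only step with nothing outstanding, so it goes first.
That leaves (B) as the only ready step → (B).
(F) needed (B), now all done → (F).
(C) is the only step now ready → (C).
(E) needed (C), now all done → (E).
Next only (H) has its prerequisites met → (H).
Next only (A) has its prerequisites met → (A).
(I) needed (A), (C) and (D), now all done → (I).
(G) is the only step now ready → (G).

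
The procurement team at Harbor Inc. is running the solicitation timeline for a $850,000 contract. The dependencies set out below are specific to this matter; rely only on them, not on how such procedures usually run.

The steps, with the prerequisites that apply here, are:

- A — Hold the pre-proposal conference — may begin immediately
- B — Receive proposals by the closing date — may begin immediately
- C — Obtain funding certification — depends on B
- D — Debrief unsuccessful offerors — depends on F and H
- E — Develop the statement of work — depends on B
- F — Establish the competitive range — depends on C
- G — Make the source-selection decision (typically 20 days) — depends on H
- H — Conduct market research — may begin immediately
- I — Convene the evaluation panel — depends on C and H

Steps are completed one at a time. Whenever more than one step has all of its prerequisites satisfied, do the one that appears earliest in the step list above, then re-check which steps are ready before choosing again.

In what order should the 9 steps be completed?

A B C E F H D G I

A, B and H have no prerequisites; A is listed earlier, so A is first.
Now B and H have their prerequisites met. B is listed earlier, so B next.
Now C, E and H have their prerequisites met. C is listed earlier, so C next.
Now E, F and H have their prerequisites met. E is listed earlier, so E next.
Ready: F and H. F is listed earlier → F.
Next only H has its prerequisites met → H.
Ready: D, G and I. D is listed earlier → D.
Now G and I have their prerequisites met. G is listed earlier, so G next.
I is the only step now ready → I.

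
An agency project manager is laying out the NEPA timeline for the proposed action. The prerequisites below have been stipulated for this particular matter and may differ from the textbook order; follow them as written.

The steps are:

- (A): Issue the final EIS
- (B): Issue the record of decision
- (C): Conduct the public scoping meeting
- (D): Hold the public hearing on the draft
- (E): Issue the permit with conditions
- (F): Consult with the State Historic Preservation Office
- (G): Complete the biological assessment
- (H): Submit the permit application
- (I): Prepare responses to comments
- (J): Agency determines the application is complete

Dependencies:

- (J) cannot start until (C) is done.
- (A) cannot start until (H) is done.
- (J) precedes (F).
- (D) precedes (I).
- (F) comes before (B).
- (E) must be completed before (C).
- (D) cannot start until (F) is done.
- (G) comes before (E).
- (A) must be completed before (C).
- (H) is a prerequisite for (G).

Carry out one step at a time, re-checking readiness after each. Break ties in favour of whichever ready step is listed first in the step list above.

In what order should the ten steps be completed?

(H) (A) (G) (E) (C) (J) (F) (B) (D) (I)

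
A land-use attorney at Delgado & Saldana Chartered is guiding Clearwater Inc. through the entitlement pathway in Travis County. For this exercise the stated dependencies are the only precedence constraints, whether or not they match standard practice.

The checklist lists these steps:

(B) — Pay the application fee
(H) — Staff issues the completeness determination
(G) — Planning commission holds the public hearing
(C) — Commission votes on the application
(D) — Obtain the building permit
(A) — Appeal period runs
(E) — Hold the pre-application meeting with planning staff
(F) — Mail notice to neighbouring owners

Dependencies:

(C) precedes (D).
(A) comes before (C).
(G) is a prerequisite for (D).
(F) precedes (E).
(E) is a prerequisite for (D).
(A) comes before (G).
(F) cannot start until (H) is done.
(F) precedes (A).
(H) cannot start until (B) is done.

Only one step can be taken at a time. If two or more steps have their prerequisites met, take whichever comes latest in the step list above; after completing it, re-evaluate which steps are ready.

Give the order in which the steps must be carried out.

(B) has no prerequisites → (B) first.
That leaves (H) as the only ready step → (H).
(F) needed (H), now all done → (F).
Now (E) and (A) have their prerequisites met. (E) is listed later, so (E) next.
Next only (A) has its prerequisites met → (A).
Now (C) and (G) have their prerequisites met. (C) is listed later, so (C) next.
Next only (G) has its prerequisites met → (G).
Next only (D) has its prerequisites met → (D).

(B), (H), (F), (E), (A), (C), (G), (D)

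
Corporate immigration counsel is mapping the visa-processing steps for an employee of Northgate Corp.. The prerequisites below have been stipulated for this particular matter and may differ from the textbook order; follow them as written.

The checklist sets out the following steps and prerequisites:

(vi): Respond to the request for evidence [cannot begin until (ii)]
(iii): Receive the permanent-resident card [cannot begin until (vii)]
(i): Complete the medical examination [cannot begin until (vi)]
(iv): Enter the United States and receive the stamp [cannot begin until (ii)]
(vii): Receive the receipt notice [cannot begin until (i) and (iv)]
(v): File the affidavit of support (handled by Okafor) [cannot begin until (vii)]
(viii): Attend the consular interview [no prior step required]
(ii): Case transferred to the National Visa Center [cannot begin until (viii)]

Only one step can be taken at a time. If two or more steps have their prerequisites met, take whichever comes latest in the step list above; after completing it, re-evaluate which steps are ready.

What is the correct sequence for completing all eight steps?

(viii) has no prerequisites → (viii) first.
(ii) is the only step now ready → (ii).
Now (iv) and (vi) have their prerequisites met. (iv) is listed later, so (iv) next.
That leaves (vi) as the only ready step → (vi).
Next only (i) has its prerequisites met → (i).
(vii) needed (iv) and (i), now all done → (vii).
Now (v) and (iii) have their prerequisites met. (v) is listed later, so (v) next.
(iii) is the only step now ready → (iii).

(viii), (ii), (iv), (vi), (i), (vii), (v), (iii)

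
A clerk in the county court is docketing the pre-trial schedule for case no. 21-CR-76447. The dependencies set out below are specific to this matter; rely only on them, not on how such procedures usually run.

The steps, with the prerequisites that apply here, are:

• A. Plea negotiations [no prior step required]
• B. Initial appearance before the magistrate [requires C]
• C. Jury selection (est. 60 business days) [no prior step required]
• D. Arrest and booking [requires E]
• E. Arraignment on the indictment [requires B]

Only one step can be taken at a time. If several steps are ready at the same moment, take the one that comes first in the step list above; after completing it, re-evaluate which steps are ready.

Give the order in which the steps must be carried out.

Nothing is required for A and C. A is listed earlier → A first.
C is the only step now ready → C.
B needed C, now all done → B.
Next only E has its prerequisites met → E.
Next only D has its prerequisites met → D.

A C B E D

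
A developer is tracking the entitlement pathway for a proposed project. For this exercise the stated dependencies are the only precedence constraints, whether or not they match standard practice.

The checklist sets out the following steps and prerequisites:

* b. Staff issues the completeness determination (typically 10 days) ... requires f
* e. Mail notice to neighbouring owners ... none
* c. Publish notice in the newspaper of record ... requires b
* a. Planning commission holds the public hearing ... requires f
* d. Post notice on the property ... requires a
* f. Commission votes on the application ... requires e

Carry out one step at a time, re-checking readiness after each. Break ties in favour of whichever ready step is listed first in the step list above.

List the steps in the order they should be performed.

e, f, b, c, a, d

e is the only step with nothing outstanding, so it goes first.
Next only f has its prerequisites met → f.
b and a are both available; b is listed earlier → b.
c now also ready, so the ready set is {c, a}; c is listed earlier → c.
a is the only step now ready → a.
d needed a, now all done → d.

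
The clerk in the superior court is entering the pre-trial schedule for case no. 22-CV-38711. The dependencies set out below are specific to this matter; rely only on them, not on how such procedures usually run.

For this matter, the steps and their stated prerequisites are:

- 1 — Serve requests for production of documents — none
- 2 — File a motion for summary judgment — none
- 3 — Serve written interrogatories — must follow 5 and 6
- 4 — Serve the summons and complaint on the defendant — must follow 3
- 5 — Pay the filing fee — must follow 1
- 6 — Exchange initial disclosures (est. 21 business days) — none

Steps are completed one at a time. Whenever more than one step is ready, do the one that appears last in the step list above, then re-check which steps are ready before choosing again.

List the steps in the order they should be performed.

6, 2, 1, 5, 3, 4

6, 2 and 1 have no prerequisites; 6 is listed later, so 6 is first.
Ready: 2 and 1. 2 is listed later → 2.
That leaves 1 as the only ready step → 1.
5 is the only step now ready → 5.
Next only 3 has its prerequisites met → 3.
4 is the only step now ready → 4.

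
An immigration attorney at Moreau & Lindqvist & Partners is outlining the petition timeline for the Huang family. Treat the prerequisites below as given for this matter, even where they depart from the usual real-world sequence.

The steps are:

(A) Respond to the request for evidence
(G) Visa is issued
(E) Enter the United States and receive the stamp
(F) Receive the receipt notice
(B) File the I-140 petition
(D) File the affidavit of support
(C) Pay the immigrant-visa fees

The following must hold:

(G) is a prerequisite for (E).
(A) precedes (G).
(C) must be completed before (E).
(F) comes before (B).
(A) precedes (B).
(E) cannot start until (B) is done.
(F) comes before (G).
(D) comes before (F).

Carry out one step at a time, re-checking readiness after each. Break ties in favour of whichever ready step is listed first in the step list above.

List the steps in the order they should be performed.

Nothing is required for (A), (D) and (C). (A) is listed earlier → (A) first.
(D) and (C) are both available; (D) is listed earlier → (D).
Ready: (F) and (C). (F) is listed earlier → (F).
(G) and (B) now also ready, so the ready set is {(G), (B), (C)}; (G) is listed earlier → (G).
Ready: (B) and (C). (B) is listed earlier → (B).
Next only (C) has its prerequisites met → (C).
(E) needed (G), (B) and (C), now all done → (E).

(A), (D), (F), (G), (B), (C), (E)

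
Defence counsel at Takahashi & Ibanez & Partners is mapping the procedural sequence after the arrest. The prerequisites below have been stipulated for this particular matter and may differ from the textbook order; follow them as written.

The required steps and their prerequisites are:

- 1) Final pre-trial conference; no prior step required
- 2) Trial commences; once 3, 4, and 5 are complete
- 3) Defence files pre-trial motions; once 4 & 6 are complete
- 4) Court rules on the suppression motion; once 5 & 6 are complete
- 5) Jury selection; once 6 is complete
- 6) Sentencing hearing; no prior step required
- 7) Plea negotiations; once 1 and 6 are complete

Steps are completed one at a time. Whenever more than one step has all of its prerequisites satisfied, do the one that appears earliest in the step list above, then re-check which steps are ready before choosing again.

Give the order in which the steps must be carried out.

1 → 6 → 5 → 4 → 3 → 2 → 7

1 and 6 have no prerequisites; 1 is listed earlier, so 1 is first.
Next only 6 has its prerequisites met → 6.
5 and 7 are both available; 5 is listed earlier → 5.
Now 4 and 7 have their prerequisites met. 4 is listed earlier, so 4 next.
3 and 7 are both available; 3 is listed earlier → 3.
2 and 7 are both available; 2 is listed earlier → 2.
7 needed 1 and 6, now all done → 7.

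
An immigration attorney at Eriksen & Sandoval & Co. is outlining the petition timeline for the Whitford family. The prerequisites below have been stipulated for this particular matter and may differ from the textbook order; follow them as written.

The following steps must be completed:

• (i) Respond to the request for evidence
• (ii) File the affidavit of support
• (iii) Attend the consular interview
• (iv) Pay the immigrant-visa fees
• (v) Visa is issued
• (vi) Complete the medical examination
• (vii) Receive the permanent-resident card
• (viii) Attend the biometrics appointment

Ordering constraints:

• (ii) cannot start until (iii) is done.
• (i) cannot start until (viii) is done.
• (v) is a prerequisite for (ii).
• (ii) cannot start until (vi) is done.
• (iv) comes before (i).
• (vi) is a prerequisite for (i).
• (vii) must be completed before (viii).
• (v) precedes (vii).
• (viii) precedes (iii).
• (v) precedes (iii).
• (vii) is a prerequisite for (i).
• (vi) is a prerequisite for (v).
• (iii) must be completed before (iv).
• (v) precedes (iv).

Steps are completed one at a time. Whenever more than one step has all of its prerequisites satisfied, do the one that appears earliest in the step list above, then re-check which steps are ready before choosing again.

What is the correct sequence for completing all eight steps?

Only (vi) has no prerequisites, so it is first.
(v) needed (vi), now all done → (v).
(vii) is the only step now ready → (vii).
Next only (viii) has its prerequisites met → (viii).
(iii) needed (v) and (viii), now all done → (iii).
(ii) and (iv) are both available; (ii) is listed earlier → (ii).
That leaves (iv) as the only ready step → (iv).
That leaves (i) as the only ready step → (i).

(vi), (v), (vii), (viii), (iii), (ii), (iv), (i)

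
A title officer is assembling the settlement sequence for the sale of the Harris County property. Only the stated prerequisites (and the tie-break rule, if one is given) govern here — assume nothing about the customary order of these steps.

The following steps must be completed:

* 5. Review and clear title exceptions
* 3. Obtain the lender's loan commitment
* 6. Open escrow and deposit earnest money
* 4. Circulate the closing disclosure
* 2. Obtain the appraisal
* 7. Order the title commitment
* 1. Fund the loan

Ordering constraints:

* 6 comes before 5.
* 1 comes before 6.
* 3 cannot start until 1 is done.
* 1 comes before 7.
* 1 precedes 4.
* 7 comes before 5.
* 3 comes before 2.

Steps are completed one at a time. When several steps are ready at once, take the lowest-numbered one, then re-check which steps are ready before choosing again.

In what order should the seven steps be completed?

1 → 3 → 2 → 4 → 6 → 7 → 5

1 is the only step with nothing outstanding, so it goes first.
Now 3, 4, 6 and 7 have their prerequisites met. 3 has the earlier label, so 3 next.
2, 4, 6 and 7 are all available; 2 has the earlier label → 2.
Ready: 4, 6 and 7. 4 has the earlier label → 4.
Ready: 6 and 7. 6 has the earlier label → 6.
That leaves 7 as the only ready step → 7.
5 needed 6 and 7, now all done → 5.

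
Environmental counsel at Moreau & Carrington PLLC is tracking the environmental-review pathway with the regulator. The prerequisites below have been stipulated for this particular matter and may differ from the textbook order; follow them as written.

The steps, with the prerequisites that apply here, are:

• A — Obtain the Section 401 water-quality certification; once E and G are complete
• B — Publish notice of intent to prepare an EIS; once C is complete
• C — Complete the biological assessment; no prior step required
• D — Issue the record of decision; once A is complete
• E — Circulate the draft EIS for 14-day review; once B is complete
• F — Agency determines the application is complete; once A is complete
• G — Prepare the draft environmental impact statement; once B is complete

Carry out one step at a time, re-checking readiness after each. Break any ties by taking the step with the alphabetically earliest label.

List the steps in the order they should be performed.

C, B, E, G, A, D, F

Only C has no prerequisites, so it is first.
B is the only step now ready → B.
E and G are both available; E has the earlier label → E.
G needed B, now all done → G.
That leaves A as the only ready step → A.
Ready: D and F. D has the earlier label → D.
F is the only step now ready → F.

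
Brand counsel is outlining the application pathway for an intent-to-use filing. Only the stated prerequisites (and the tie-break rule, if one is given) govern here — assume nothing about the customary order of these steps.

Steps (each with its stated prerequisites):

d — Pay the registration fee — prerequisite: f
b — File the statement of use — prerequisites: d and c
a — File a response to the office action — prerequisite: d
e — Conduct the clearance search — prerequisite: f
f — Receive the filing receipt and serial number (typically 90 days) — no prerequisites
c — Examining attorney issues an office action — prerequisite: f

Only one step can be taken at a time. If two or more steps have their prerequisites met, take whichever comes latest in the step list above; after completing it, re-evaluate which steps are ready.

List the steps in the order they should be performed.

Only f has no prerequisites, so it is first.
Now c, e and d have their prerequisites met. c is listed later, so c next.
e and d are both available; e is listed later → e.
d needed f, now all done → d.
Ready: a and b. a is listed later → a.
Next only b has its prerequisites met → b.

f, c, e, d, a, b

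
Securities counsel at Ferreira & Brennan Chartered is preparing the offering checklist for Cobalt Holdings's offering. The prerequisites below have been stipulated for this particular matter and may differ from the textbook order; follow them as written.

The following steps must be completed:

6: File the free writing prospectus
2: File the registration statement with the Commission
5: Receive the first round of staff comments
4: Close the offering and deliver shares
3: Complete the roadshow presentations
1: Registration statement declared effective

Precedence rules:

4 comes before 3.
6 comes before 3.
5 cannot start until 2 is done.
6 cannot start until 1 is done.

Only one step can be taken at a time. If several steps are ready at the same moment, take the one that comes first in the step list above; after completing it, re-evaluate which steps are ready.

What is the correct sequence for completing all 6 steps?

2, 4 and 1 have no prerequisites; 2 is listed earlier, so 2 is first.
5, 4 and 1 are all available; 5 is listed earlier → 5.
4 and 1 are both available; 4 is listed earlier → 4.
Next only 1 has its prerequisites met → 1.
That leaves 6 as the only ready step → 6.
3 needed 6 and 4, now all done → 3.

2 → 5 → 4 → 1 → 6 → 3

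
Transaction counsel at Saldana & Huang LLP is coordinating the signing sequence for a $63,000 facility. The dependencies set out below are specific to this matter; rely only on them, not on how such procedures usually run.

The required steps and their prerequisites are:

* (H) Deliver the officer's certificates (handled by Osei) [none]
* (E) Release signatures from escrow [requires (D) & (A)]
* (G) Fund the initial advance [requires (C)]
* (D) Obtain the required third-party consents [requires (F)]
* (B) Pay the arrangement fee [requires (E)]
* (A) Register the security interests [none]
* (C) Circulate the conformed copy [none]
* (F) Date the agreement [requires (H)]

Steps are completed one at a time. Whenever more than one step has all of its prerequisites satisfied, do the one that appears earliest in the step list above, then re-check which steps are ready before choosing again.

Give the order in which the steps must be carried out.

(H) (A) (C) (G) (F) (D) (E) (B)

(H), (A) and (C) have no prerequisites; (H) is listed earlier, so (H) is first.
Ready: (A), (C) and (F). (A) is listed earlier → (A).
(C) and (F) are both available; (C) is listed earlier → (C).
Now (G) and (F) have their prerequisites met. (G) is listed earlier, so (G) next.
That leaves (F) as the only ready step → (F).
Next only (D) has its prerequisites met → (D).
(E) needed (D) and (A), now all done → (E).
Next only (B) has its prerequisites met → (B).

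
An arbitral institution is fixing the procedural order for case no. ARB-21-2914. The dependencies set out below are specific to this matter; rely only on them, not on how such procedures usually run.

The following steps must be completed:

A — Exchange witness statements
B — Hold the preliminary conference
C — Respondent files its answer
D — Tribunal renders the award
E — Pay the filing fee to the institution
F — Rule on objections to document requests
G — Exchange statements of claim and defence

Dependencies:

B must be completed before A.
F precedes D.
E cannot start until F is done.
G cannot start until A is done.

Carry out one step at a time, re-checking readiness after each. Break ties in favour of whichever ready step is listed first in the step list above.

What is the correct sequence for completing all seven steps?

Nothing is required for B, C and F. B is listed earlier → B first.
Ready: A, C and F. A is listed earlier → A.
G now also ready, so the ready set is {C, F, G}; C is listed earlier → C.
Now F and G have their prerequisites met. F is listed earlier, so F next.
D and E now also ready, so the ready set is {D, E, G}; D is listed earlier → D.
Ready: E and G. E is listed earlier → E.
G needed A, now all done → G.

B → A → C → F → D → E → G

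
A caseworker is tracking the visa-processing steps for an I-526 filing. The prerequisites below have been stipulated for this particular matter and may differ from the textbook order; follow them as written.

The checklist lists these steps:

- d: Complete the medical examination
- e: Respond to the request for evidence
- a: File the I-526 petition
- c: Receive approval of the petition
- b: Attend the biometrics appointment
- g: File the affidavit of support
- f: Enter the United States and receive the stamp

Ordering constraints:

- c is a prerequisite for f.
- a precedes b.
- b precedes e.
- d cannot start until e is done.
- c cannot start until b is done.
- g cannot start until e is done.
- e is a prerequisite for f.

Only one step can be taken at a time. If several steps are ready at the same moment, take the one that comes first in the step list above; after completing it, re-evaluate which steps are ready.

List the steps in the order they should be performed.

Only a has no prerequisites, so it is first.
Next only b has its prerequisites met → b.
Ready: e and c. e is listed earlier → e.
d and g now also ready, so the ready set is {d, c, g}; d is listed earlier → d.
Now c and g have their prerequisites met. c is listed earlier, so c next.
Ready: g and f. g is listed earlier → g.
f needed e and c, now all done → f.

a, b, e, d, c, g, f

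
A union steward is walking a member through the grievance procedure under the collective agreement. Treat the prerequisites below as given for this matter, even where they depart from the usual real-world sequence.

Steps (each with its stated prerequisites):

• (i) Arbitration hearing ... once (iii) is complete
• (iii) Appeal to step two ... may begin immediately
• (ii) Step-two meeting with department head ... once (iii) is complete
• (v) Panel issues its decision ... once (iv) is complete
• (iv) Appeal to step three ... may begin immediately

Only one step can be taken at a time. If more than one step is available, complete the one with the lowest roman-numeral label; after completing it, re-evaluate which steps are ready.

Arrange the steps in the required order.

(iii) → (i) → (ii) → (iv) → (v)

(iii) and (iv) have no prerequisites; (iii) has the earlier label, so (iii) is first.
Now (i), (ii) and (iv) have their prerequisites met. (i) has the earlier label, so (i) next.
Now (ii) and (iv) have their prerequisites met. (ii) has the earlier label, so (ii) next.
Next only (iv) has its prerequisites met → (iv).
(v) needed (iv), now all done → (v).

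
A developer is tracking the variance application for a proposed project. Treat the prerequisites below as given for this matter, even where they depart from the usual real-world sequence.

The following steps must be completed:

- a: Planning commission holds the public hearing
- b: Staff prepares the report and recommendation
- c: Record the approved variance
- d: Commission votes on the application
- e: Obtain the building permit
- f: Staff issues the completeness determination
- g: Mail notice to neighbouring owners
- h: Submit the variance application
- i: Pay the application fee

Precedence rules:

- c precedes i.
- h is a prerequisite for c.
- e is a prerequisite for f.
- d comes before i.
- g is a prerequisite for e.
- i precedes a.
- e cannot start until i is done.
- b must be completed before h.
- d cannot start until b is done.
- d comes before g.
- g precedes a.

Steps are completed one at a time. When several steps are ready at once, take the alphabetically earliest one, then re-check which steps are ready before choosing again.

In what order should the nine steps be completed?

b d g h c i a e f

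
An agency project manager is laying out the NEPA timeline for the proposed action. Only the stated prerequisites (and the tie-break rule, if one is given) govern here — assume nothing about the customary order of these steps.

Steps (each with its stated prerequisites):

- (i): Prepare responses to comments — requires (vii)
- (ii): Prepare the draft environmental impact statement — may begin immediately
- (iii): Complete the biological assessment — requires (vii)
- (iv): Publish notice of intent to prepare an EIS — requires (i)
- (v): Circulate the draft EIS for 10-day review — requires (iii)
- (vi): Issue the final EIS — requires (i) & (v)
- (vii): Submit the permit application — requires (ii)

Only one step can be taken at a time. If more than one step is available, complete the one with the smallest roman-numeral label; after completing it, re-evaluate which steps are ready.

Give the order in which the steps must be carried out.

(ii) has no prerequisites → (ii) first.
Next only (vii) has its prerequisites met → (vii).
(i) and (iii) are both available; (i) has the earlier label → (i).
(iii) and (iv) are both available; (iii) has the earlier label → (iii).
(v) now also ready, so the ready set is {(iv), (v)}; (iv) has the earlier label → (iv).
(v) needed (iii), now all done → (v).
That leaves (vi) as the only ready step → (vi).

(ii) → (vii) → (i) → (iii) → (iv) → (v) → (vi)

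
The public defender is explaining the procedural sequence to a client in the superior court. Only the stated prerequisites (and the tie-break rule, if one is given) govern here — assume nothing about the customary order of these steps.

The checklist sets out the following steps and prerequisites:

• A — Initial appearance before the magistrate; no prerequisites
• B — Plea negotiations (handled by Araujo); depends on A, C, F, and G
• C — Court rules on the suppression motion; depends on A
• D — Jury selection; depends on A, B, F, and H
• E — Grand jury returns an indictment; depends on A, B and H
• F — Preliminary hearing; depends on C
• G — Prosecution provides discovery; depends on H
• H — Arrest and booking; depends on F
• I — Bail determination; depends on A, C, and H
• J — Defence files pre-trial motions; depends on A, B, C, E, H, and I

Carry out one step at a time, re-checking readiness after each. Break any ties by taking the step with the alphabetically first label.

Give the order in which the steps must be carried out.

A, C, F, H, G, B, D, E, I, J

Only A has no prerequisites, so it is first.
That leaves C as the only ready step → C.
F is the only step now ready → F.
H needed F, now all done → H.
Ready: G and I. G has the earlier label → G.
B and I are both available; B has the earlier label → B.
D, E and I are all available; D has the earlier label → D.
Now E and I have their prerequisites met. E has the earlier label, so E next.
I needed A, C and H, now all done → I.
J needed A, B, C, E, H and I, now all done → J.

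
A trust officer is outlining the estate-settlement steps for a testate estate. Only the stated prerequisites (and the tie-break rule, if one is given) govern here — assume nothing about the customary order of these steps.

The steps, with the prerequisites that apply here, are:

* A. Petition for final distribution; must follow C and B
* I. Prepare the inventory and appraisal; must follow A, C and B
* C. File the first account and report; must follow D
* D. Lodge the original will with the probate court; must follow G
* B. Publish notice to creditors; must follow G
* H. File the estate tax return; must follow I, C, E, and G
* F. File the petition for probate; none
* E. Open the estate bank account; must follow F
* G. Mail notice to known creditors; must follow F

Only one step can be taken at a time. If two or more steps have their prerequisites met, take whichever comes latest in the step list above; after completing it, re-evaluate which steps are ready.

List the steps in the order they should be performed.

F is the only step with nothing outstanding, so it goes first.
Now G and E have their prerequisites met. G is listed later, so G next.
Now E, B and D have their prerequisites met. E is listed later, so E next.
Ready: B and D. B is listed later → B.
D needed G, now all done → D.
C is the only step now ready → C.
That leaves A as the only ready step → A.
I needed B, C and A, now all done → I.
H needed G, E, C and I, now all done → H.

F G E B D C A I H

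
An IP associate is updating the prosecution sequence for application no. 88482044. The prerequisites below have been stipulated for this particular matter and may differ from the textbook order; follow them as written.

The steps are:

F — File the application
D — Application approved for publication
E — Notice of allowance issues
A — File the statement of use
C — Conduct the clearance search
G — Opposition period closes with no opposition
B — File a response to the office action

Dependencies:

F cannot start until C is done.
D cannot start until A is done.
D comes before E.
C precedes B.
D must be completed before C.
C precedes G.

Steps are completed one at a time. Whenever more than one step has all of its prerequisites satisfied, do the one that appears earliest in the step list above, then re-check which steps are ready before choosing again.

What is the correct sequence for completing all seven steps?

A has no prerequisites → A first.
D needed A, now all done → D.
E and C are both available; E is listed earlier → E.
Next only C has its prerequisites met → C.
Ready: F, G and B. F is listed earlier → F.
Now G and B have their prerequisites met. G is listed earlier, so G next.
B needed C, now all done → B.

A, D, E, C, F, G, B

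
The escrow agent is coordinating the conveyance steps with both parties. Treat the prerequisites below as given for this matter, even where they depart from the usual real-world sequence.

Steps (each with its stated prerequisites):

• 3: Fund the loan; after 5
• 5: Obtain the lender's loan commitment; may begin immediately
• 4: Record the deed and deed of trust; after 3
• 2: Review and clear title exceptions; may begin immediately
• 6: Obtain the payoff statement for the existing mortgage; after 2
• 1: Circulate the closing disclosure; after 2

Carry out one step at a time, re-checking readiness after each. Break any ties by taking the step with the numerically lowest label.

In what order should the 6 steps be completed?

2 and 5 have no prerequisites; 2 has the earlier label, so 2 is first.
1 and 6 now also ready, so the ready set is {1, 5, 6}; 1 has the earlier label → 1.
Now 5 and 6 have their prerequisites met. 5 has the earlier label, so 5 next.
3 and 6 are both available; 3 has the earlier label → 3.
Now 4 and 6 have their prerequisites met. 4 has the earlier label, so 4 next.
Next only 6 has its prerequisites met → 6.

2 → 1 → 5 → 3 → 4 → 6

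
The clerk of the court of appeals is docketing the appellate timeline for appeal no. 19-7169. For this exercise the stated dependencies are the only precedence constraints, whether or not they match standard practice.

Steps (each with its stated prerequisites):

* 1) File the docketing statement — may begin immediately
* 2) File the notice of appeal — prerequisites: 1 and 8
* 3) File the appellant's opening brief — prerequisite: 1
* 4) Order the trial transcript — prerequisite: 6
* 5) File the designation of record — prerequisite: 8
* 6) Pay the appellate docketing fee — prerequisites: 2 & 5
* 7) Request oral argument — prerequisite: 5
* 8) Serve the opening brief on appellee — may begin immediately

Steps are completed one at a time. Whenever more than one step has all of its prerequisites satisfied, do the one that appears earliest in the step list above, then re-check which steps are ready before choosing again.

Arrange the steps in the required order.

1 and 8 have no prerequisites; 1 is listed earlier, so 1 is first.
3 and 8 are both available; 3 is listed earlier → 3.
8 is the only step now ready → 8.
2 and 5 are both available; 2 is listed earlier → 2.
Next only 5 has its prerequisites met → 5.
Ready: 6 and 7. 6 is listed earlier → 6.
4 and 7 are both available; 4 is listed earlier → 4.
Next only 7 has its prerequisites met → 7.

1 → 3 → 8 → 2 → 5 → 6 → 4 → 7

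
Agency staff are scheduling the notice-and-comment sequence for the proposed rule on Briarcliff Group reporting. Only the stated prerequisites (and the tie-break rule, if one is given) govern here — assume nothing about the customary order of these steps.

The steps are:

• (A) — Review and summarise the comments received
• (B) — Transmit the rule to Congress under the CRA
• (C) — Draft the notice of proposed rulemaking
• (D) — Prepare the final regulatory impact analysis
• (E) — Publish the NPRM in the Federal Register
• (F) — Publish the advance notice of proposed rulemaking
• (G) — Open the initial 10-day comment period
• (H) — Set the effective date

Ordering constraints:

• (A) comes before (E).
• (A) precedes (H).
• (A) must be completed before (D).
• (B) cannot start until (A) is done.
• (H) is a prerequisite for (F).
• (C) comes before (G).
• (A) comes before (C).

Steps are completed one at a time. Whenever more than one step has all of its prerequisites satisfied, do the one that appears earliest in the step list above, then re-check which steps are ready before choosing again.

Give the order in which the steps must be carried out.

Only (A) has no prerequisites, so it is first.
Now (B), (C), (D), (E) and (H) have their prerequisites met. (B) is listed earlier, so (B) next.
Now (C), (D), (E) and (H) have their prerequisites met. (C) is listed earlier, so (C) next.
(D), (E), (G) and (H) are all available; (D) is listed earlier → (D).
(E), (G) and (H) are all available; (E) is listed earlier → (E).
(G) and (H) are both available; (G) is listed earlier → (G).
(H) needed (A), now all done → (H).
That leaves (F) as the only ready step → (F).

(A) → (B) → (C) → (D) → (E) → (G) → (H) → (F)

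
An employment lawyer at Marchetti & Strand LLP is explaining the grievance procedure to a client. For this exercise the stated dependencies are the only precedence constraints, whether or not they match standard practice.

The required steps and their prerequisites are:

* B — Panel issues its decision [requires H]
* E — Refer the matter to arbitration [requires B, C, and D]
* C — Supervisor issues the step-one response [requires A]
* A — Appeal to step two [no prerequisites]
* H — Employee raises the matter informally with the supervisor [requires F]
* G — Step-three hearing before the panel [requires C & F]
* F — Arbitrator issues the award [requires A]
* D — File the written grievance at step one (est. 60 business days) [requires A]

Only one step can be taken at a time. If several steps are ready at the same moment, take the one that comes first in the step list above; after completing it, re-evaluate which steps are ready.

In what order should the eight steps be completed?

A, C, F, H, B, G, D, E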